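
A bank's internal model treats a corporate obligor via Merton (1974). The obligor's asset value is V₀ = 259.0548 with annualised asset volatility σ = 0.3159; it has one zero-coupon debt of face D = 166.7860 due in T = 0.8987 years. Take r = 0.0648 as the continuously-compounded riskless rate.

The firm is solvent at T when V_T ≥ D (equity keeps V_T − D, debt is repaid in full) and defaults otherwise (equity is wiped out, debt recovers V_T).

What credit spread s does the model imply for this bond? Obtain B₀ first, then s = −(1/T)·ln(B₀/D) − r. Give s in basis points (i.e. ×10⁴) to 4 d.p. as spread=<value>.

d₁ = [ln(V₀/D) + (r + σ²/2)T] / (σ√T)
   = [ln(259.0548/166.7860) + (0.0648 + 0.5·0.3159²)·0.8987] / (0.3159·√0.8987)
   = [0.440328 + 0.103078] / 0.299473 = 1.814543
d₂ = d₁ − σ√T = 1.814543 − 0.299473 = 1.515070
N(d₁) = 0.965203,  N(d₂) = 0.935123,  e^(−rT) = 0.943427
E₀ = V₀·N(d₁) − D·e^(−rT)·N(d₂)
   = 259.0548·0.965203 − 166.7860·0.943427·0.935123 = 102.898422
B₀ = V₀ − E₀ = 259.0548 − 102.898422 = 156.156378
spread = −(1/T)·ln(B₀/D) − r = −(1/0.8987)·ln(156.156378/166.7860) − 0.0648 = 0.00847654
in basis points: 0.00847654 × 10⁴ = 84.7654 bp

spread=84.7654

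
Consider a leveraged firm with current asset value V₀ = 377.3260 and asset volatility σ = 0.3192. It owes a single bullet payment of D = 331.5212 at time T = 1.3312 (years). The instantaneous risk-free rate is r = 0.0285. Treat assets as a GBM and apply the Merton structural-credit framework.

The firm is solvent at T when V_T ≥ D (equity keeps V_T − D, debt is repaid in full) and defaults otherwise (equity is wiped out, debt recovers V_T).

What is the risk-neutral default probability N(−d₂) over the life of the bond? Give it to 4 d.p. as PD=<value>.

PD=0.3935

d₁ = [ln(V₀/D) + (r + σ²/2)T] / (σ√T)
   = [ln(377.3260/331.5212) + (0.0285 + 0.5·0.3192²)·1.3312] / (0.3192·√1.3312)
   = [0.129418 + 0.105756] / 0.368285 = 0.638565
d₂ = d₁ − σ√T = 0.638565 − 0.368285 = 0.270279
risk-neutral PD = N(−d₂) = N(-0.270279) = 0.393473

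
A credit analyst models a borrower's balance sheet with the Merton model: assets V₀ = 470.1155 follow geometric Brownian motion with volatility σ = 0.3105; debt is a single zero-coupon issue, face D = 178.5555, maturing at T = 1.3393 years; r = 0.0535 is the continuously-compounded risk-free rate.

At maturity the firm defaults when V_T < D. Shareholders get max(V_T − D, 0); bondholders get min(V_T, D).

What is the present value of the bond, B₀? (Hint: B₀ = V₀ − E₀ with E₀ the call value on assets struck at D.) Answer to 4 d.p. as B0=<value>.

d₁ = [ln(V₀/D) + (r + σ²/2)T] / (σ√T)
   = [ln(470.1155/178.5555) + (0.0535 + 0.5·0.3105²)·1.3393] / (0.3105·√1.3393)
   = [0.968079 + 0.136214] / 0.359336 = 3.073149
d₂ = d₁ − σ√T = 3.073149 − 0.359336 = 2.713813
N(d₁) = 0.998941,  N(d₂) = 0.996674,  e^(−rT) = 0.930854
E₀ = V₀·N(d₁) − D·e^(−rT)·N(d₂)
   = 470.1155·0.998941 − 178.5555·0.930854·0.996674 = 303.961228
B₀ = V₀ − E₀ = 470.1155 − 303.961228 = 166.154272

B0=166.1543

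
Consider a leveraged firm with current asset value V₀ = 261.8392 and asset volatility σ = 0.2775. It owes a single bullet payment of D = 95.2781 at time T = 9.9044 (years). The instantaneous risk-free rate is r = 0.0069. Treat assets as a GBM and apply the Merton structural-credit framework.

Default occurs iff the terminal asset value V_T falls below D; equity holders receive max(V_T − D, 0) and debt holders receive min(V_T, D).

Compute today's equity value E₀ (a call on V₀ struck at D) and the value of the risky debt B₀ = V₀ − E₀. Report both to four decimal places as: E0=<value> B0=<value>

d₁ = [ln(V₀/D) + (r + σ²/2)T] / (σ√T)
   = [ln(261.8392/95.2781) + (0.0069 + 0.5·0.2775²)·9.9044] / (0.2775·√9.9044)
   = [1.010931 + 0.449691] / 0.873327 = 1.672479
d₂ = d₁ − σ√T = 1.672479 − 0.873327 = 0.799151
N(d₁) = 0.952785,  N(d₂) = 0.787899,  e^(−rT) = 0.933943
E₀ = V₀·N(d₁) − D·e^(−rT)·N(d₂)
   = 261.8392·0.952785 − 95.2781·0.933943·0.787899 = 179.365879
B₀ = V₀ − E₀ = 261.8392 − 179.365879 = 82.473321

E0=179.3659 B0=82.4733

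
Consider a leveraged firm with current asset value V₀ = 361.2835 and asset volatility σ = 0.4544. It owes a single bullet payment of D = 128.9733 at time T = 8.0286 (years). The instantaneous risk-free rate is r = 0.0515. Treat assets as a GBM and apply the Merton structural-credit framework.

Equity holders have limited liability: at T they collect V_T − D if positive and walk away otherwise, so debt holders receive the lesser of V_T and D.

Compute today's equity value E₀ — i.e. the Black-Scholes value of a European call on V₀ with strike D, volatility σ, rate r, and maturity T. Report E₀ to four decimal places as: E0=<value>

d₁ = [ln(V₀/D) + (r + σ²/2)T] / (σ√T)
   = [ln(361.2835/128.9733) + (0.0515 + 0.5·0.4544²)·8.0286] / (0.4544·√8.0286)
   = [1.030058 + 1.242343] / 1.287533 = 1.764927
d₂ = d₁ − σ√T = 1.764927 − 1.287533 = 0.477394
N(d₁) = 0.961212,  N(d₂) = 0.683459,  e^(−rT) = 0.661349
E₀ = V₀·N(d₁) − D·e^(−rT)·N(d₂)
   = 361.2835·0.961212 − 128.9733·0.661349·0.683459 = 288.973392

E0=288.9734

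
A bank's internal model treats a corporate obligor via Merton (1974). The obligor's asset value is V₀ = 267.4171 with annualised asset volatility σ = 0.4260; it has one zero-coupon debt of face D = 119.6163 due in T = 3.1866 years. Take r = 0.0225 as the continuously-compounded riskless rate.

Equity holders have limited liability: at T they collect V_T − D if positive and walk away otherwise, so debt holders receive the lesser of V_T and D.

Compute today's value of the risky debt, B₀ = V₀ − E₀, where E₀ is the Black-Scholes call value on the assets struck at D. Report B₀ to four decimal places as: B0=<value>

d₁ = [ln(V₀/D) + (r + σ²/2)T] / (σ√T)
   = [ln(267.4171/119.6163) + (0.0225 + 0.5·0.4260²)·3.1866] / (0.4260·√3.1866)
   = [0.804520 + 0.360844] / 0.760455 = 1.532458
d₂ = d₁ − σ√T = 1.532458 − 0.760455 = 0.772003
N(d₁) = 0.937295,  N(d₂) = 0.779944,  e^(−rT) = 0.930811
E₀ = V₀·N(d₁) − D·e^(−rT)·N(d₂)
   = 267.4171·0.937295 − 119.6163·0.930811·0.779944 = 163.809670
B₀ = V₀ − E₀ = 267.4171 − 163.809670 = 103.607430

B0=103.6074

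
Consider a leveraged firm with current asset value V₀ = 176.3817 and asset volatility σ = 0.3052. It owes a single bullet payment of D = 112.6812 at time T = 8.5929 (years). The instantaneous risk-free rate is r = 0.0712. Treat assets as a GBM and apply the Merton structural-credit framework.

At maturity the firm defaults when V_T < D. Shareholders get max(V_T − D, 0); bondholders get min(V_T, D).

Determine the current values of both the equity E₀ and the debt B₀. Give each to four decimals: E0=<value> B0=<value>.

d₁ = [ln(V₀/D) + (r + σ²/2)T] / (σ√T)
   = [ln(176.3817/112.6812) + (0.0712 + 0.5·0.3052²)·8.5929] / (0.3052·√8.5929)
   = [0.448088 + 1.012016] / 0.894653 = 1.632035
d₂ = d₁ − σ√T = 1.632035 − 0.894653 = 0.737382
N(d₁) = 0.948664,  N(d₂) = 0.769555,  e^(−rT) = 0.542366
E₀ = V₀·N(d₁) − D·e^(−rT)·N(d₂)
   = 176.3817·0.948664 − 112.6812·0.542366·0.769555 = 120.296033
B₀ = V₀ − E₀ = 176.3817 − 120.296033 = 56.085667

E0=120.2960 B0=56.0857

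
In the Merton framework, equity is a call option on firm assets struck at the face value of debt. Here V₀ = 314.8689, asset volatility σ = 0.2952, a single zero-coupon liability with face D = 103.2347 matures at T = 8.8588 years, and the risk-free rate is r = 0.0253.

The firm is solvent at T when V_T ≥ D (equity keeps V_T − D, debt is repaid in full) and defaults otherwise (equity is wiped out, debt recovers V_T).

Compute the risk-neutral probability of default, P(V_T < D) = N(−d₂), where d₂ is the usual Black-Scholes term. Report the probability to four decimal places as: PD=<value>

PD=0.1390

d₁ = [ln(V₀/D) + (r + σ²/2)T] / (σ√T)
   = [ln(314.8689/103.2347) + (0.0253 + 0.5·0.2952²)·8.8588] / (0.2952·√8.8588)
   = [1.115151 + 0.610119] / 0.878625 = 1.963602
d₂ = d₁ − σ√T = 1.963602 − 0.878625 = 1.084976
risk-neutral PD = N(−d₂) = N(-1.084976) = 0.138966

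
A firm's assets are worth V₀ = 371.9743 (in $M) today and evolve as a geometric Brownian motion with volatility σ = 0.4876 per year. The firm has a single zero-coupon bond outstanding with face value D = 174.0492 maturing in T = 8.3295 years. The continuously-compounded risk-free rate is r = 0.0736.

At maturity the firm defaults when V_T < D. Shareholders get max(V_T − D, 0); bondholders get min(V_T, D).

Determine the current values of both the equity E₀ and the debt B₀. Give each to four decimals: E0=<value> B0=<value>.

d₁ = [ln(V₀/D) + (r + σ²/2)T] / (σ√T)
   = [ln(371.9743/174.0492) + (0.0736 + 0.5·0.4876²)·8.3295] / (0.4876·√8.3295)
   = [0.759487 + 1.603236] / 1.407256 = 1.678957
d₂ = d₁ − σ√T = 1.678957 − 1.407256 = 0.271701
N(d₁) = 0.953420,  N(d₂) = 0.607074,  e^(−rT) = 0.541696
E₀ = V₀·N(d₁) − D·e^(−rT)·N(d₂)
   = 371.9743·0.953420 − 174.0492·0.541696·0.607074 = 297.411709
B₀ = V₀ − E₀ = 371.9743 − 297.411709 = 74.562591

E0=297.4117 B0=74.5626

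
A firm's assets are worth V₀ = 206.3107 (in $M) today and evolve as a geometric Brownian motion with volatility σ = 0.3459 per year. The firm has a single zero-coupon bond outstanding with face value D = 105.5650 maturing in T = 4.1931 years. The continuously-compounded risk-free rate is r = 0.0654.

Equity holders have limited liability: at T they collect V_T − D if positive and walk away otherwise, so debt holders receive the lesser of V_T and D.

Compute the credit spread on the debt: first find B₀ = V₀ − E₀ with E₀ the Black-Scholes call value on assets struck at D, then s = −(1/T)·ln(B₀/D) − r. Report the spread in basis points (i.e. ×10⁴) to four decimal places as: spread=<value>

spread=112.5812

d₁ = [ln(V₀/D) + (r + σ²/2)T] / (σ√T)
   = [ln(206.3107/105.5650) + (0.0654 + 0.5·0.3459²)·4.1931] / (0.3459·√4.1931)
   = [0.670056 + 0.525074] / 0.708302 = 1.687319
d₂ = d₁ − σ√T = 1.687319 − 0.708302 = 0.979018
N(d₁) = 0.954229,  N(d₂) = 0.836214,  e^(−rT) = 0.760158
E₀ = V₀·N(d₁) − D·e^(−rT)·N(d₂)
   = 206.3107·0.954229 − 105.5650·0.760158·0.836214 = 129.764713
B₀ = V₀ − E₀ = 206.3107 − 129.764713 = 76.545987
spread = −(1/T)·ln(B₀/D) − r = −(1/4.1931)·ln(76.545987/105.5650) − 0.0654 = 0.01125812
in basis points: 0.01125812 × 10⁴ = 112.5812 bp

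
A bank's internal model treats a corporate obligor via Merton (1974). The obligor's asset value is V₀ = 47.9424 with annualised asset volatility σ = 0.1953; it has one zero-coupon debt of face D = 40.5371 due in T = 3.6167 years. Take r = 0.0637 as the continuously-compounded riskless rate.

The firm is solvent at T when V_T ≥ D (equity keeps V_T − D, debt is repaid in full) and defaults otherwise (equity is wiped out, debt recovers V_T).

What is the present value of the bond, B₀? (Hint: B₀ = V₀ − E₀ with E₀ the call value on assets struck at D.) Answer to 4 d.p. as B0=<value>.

B0=31.1496

d₁ = [ln(V₀/D) + (r + σ²/2)T] / (σ√T)
   = [ln(47.9424/40.5371) + (0.0637 + 0.5·0.1953²)·3.6167] / (0.1953·√3.6167)
   = [0.167783 + 0.299358] / 0.371414 = 1.257735
d₂ = d₁ − σ√T = 1.257735 − 0.371414 = 0.886321
N(d₁) = 0.895756,  N(d₂) = 0.812278,  e^(−rT) = 0.794229
E₀ = V₀·N(d₁) − D·e^(−rT)·N(d₂)
   = 47.9424·0.895756 − 40.5371·0.794229·0.812278 = 16.792830
B₀ = V₀ − E₀ = 47.9424 − 16.792830 = 31.149570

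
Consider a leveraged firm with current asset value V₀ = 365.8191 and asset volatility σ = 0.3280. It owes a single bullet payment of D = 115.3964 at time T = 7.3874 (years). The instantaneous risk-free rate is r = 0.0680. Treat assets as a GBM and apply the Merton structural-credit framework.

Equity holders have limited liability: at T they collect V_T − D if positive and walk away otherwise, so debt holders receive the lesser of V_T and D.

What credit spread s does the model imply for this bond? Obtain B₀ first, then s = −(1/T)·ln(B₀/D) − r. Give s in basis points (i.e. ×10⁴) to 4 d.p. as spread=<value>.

d₁ = [ln(V₀/D) + (r + σ²/2)T] / (σ√T)
   = [ln(365.8191/115.3964) + (0.0680 + 0.5·0.3280²)·7.3874] / (0.3280·√7.3874)
   = [1.153766 + 0.899726] / 0.891497 = 2.303421
d₂ = d₁ − σ√T = 2.303421 − 0.891497 = 1.411925
N(d₁) = 0.989372,  N(d₂) = 0.921014,  e^(−rT) = 0.605111
E₀ = V₀·N(d₁) − D·e^(−rT)·N(d₂)
   = 365.8191·0.989372 − 115.3964·0.605111·0.921014 = 297.619097
B₀ = V₀ − E₀ = 365.8191 − 297.619097 = 68.200003
spread = −(1/T)·ln(B₀/D) − r = −(1/7.3874)·ln(68.200003/115.3964) − 0.0680 = 0.00319265
in basis points: 0.00319265 × 10⁴ = 31.9265 bp

spread=31.9265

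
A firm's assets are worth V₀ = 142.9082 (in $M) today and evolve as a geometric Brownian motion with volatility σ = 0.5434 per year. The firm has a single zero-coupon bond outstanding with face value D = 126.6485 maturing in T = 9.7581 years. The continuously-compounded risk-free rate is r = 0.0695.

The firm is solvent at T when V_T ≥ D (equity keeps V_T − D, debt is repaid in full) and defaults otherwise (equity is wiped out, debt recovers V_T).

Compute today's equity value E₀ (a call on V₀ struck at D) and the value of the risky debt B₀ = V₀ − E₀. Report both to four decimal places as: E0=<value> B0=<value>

d₁ = [ln(V₀/D) + (r + σ²/2)T] / (σ√T)
   = [ln(142.9082/126.6485) + (0.0695 + 0.5·0.5434²)·9.7581] / (0.5434·√9.7581)
   = [0.120787 + 2.118891] / 1.697471 = 1.319421
d₂ = d₁ − σ√T = 1.319421 − 1.697471 = -0.378050
N(d₁) = 0.906486,  N(d₂) = 0.352697,  e^(−rT) = 0.507536
E₀ = V₀·N(d₁) − D·e^(−rT)·N(d₂)
   = 142.9082·0.906486 − 126.6485·0.507536·0.352697 = 106.873374
B₀ = V₀ − E₀ = 142.9082 − 106.873374 = 36.034826

E0=106.8734 B0=36.0348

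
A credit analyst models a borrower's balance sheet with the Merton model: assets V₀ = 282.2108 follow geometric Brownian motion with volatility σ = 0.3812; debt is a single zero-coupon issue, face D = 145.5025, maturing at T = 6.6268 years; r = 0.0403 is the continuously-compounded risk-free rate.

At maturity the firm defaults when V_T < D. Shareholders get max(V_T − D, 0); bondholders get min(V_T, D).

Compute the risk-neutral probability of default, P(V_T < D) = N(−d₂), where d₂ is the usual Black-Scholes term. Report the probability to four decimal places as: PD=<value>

PD=0.3240

d₁ = [ln(V₀/D) + (r + σ²/2)T] / (σ√T)
   = [ln(282.2108/145.5025) + (0.0403 + 0.5·0.3812²)·6.6268] / (0.3812·√6.6268)
   = [0.662461 + 0.748542] / 0.981307 = 1.437881
d₂ = d₁ − σ√T = 1.437881 − 0.981307 = 0.456574
risk-neutral PD = N(−d₂) = N(-0.456574) = 0.323989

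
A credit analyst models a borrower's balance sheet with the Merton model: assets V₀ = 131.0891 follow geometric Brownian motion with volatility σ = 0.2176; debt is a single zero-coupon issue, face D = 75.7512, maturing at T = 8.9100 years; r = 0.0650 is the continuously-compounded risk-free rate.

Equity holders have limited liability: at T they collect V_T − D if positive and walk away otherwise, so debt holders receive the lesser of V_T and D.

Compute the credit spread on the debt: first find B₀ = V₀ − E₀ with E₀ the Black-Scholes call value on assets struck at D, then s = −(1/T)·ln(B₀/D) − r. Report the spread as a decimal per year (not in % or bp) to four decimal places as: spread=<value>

d₁ = [ln(V₀/D) + (r + σ²/2)T] / (σ√T)
   = [ln(131.0891/75.7512) + (0.0650 + 0.5·0.2176²)·8.9100] / (0.2176·√8.9100)
   = [0.548423 + 0.790093] / 0.649528 = 2.060753
d₂ = d₁ − σ√T = 2.060753 − 0.649528 = 1.411225
N(d₁) = 0.980337,  N(d₂) = 0.920911,  e^(−rT) = 0.560374
E₀ = V₀·N(d₁) − D·e^(−rT)·N(d₂)
   = 131.0891·0.980337 − 75.7512·0.560374·0.920911 = 89.419672
B₀ = V₀ − E₀ = 131.0891 − 89.419672 = 41.669428
spread = −(1/T)·ln(B₀/D) − r = −(1/8.9100)·ln(41.669428/75.7512) − 0.0650 = 0.00208042

spread=0.0021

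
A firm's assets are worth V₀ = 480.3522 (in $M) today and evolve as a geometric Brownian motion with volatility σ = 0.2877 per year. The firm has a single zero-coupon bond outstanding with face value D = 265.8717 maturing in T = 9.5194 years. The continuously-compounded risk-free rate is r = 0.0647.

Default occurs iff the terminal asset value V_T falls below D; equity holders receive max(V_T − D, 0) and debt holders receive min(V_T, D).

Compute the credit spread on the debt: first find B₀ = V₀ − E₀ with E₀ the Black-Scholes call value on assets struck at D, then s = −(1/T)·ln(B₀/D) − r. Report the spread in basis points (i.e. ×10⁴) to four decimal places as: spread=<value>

d₁ = [ln(V₀/D) + (r + σ²/2)T] / (σ√T)
   = [ln(480.3522/265.8717) + (0.0647 + 0.5·0.2877²)·9.5194] / (0.2877·√9.5194)
   = [0.591506 + 1.009872] / 0.887656 = 1.804052
d₂ = d₁ − σ√T = 1.804052 − 0.887656 = 0.916396
N(d₁) = 0.964388,  N(d₂) = 0.820270,  e^(−rT) = 0.540152
E₀ = V₀·N(d₁) − D·e^(−rT)·N(d₂)
   = 480.3522·0.964388 − 265.8717·0.540152·0.820270 = 345.446197
B₀ = V₀ − E₀ = 480.3522 − 345.446197 = 134.906003
spread = −(1/T)·ln(B₀/D) − r = −(1/9.5194)·ln(134.906003/265.8717) − 0.0647 = 0.00656874
in basis points: 0.00656874 × 10⁴ = 65.6874 bp

spread=65.6874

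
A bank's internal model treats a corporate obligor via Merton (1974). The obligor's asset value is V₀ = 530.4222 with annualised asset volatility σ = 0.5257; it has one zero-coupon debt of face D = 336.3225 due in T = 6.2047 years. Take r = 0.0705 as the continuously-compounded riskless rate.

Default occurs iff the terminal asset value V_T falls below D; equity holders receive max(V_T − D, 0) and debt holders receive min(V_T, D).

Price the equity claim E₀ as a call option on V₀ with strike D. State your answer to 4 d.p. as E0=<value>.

E0=371.3954

d₁ = [ln(V₀/D) + (r + σ²/2)T] / (σ√T)
   = [ln(530.4222/336.3225) + (0.0705 + 0.5·0.5257²)·6.2047] / (0.5257·√6.2047)
   = [0.455603 + 1.294798] / 1.309478 = 1.336716
d₂ = d₁ − σ√T = 1.336716 − 1.309478 = 0.027238
N(d₁) = 0.909342,  N(d₂) = 0.510865,  e^(−rT) = 0.645693
E₀ = V₀·N(d₁) − D·e^(−rT)·N(d₂)
   = 530.4222·0.909342 − 336.3225·0.645693·0.510865 = 371.395416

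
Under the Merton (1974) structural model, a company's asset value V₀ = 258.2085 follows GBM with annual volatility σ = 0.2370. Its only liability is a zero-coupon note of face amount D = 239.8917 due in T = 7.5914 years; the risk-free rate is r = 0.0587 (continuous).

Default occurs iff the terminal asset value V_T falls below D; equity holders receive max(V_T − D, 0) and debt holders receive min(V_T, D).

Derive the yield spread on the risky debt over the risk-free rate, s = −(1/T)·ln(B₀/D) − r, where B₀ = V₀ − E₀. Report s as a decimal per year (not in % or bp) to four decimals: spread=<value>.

d₁ = [ln(V₀/D) + (r + σ²/2)T] / (σ√T)
   = [ln(258.2085/239.8917) + (0.0587 + 0.5·0.2370²)·7.5914] / (0.2370·√7.5914)
   = [0.073580 + 0.658816] / 0.652994 = 1.121596
d₂ = d₁ − σ√T = 1.121596 − 0.652994 = 0.468602
N(d₁) = 0.868983,  N(d₂) = 0.680323,  e^(−rT) = 0.640430
E₀ = V₀·N(d₁) − D·e^(−rT)·N(d₂)
   = 258.2085·0.868983 − 239.8917·0.640430·0.680323 = 119.858119
B₀ = V₀ − E₀ = 258.2085 − 119.858119 = 138.350381
spread = −(1/T)·ln(B₀/D) − r = −(1/7.5914)·ln(138.350381/239.8917) − 0.0587 = 0.01380285

spread=0.0138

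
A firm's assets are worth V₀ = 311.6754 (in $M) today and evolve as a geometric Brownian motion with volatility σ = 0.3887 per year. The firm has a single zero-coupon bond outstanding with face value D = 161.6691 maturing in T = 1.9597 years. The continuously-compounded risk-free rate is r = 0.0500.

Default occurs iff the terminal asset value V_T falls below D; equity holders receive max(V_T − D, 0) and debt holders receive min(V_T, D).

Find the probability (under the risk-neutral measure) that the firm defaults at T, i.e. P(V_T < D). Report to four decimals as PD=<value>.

d₁ = [ln(V₀/D) + (r + σ²/2)T] / (σ√T)
   = [ln(311.6754/161.6691) + (0.0500 + 0.5·0.3887²)·1.9597] / (0.3887·√1.9597)
   = [0.656411 + 0.246028] / 0.544138 = 1.658473
d₂ = d₁ − σ√T = 1.658473 − 0.544138 = 1.114335
risk-neutral PD = N(−d₂) = N(-1.114335) = 0.132568

PD=0.1326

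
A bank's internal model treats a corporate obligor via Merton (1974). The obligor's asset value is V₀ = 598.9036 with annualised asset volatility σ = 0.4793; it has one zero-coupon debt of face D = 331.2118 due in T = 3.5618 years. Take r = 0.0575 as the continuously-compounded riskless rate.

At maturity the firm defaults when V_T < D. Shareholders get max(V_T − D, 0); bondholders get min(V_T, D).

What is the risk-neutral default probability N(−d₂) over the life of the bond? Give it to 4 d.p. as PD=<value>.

d₁ = [ln(V₀/D) + (r + σ²/2)T] / (σ√T)
   = [ln(598.9036/331.2118) + (0.0575 + 0.5·0.4793²)·3.5618] / (0.4793·√3.5618)
   = [0.592343 + 0.613927] / 0.904570 = 1.333528
d₂ = d₁ − σ√T = 1.333528 − 0.904570 = 0.428958
risk-neutral PD = N(−d₂) = N(-0.428958) = 0.333977

PD=0.3340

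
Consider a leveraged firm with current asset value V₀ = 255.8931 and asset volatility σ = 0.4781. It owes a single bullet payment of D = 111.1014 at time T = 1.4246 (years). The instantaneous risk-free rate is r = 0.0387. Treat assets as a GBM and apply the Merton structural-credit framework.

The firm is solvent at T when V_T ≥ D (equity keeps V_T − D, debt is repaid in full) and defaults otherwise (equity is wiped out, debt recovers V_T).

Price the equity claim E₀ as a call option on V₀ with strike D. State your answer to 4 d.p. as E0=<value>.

E0=153.0774

d₁ = [ln(V₀/D) + (r + σ²/2)T] / (σ√T)
   = [ln(255.8931/111.1014) + (0.0387 + 0.5·0.4781²)·1.4246] / (0.4781·√1.4246)
   = [0.834316 + 0.217949] / 0.570644 = 1.843997
d₂ = d₁ − σ√T = 1.843997 − 0.570644 = 1.273353
N(d₁) = 0.967408,  N(d₂) = 0.898554,  e^(−rT) = 0.946360
E₀ = V₀·N(d₁) − D·e^(−rT)·N(d₂)
   = 255.8931·0.967408 − 111.1014·0.946360·0.898554 = 153.077414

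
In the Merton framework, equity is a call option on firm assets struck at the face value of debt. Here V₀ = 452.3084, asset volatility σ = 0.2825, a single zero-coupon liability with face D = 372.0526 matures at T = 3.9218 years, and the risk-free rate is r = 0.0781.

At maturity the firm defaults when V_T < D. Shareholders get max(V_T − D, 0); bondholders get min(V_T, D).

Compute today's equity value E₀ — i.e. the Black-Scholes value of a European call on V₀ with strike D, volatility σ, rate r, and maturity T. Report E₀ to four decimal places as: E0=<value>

E0=197.8420

d₁ = [ln(V₀/D) + (r + σ²/2)T] / (σ√T)
   = [ln(452.3084/372.0526) + (0.0781 + 0.5·0.2825²)·3.9218] / (0.2825·√3.9218)
   = [0.195329 + 0.462785] / 0.559450 = 1.176359
d₂ = d₁ − σ√T = 1.176359 − 0.559450 = 0.616909
N(d₁) = 0.880274,  N(d₂) = 0.731353,  e^(−rT) = 0.736171
E₀ = V₀·N(d₁) − D·e^(−rT)·N(d₂)
   = 452.3084·0.880274 − 372.0526·0.736171·0.731353 = 197.842042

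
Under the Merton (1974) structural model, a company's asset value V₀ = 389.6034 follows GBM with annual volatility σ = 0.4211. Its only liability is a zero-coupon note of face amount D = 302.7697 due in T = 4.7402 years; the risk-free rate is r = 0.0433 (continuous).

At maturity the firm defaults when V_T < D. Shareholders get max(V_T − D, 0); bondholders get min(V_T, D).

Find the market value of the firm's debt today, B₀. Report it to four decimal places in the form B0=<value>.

B0=193.1996

d₁ = [ln(V₀/D) + (r + σ²/2)T] / (σ√T)
   = [ln(389.6034/302.7697) + (0.0433 + 0.5·0.4211²)·4.7402] / (0.4211·√4.7402)
   = [0.252157 + 0.625529] / 0.916819 = 0.957317
d₂ = d₁ − σ√T = 0.957317 − 0.916819 = 0.040498
N(d₁) = 0.830796,  N(d₂) = 0.516152,  e^(−rT) = 0.814443
E₀ = V₀·N(d₁) − D·e^(−rT)·N(d₂)
   = 389.6034·0.830796 − 302.7697·0.814443·0.516152 = 196.403840
B₀ = V₀ − E₀ = 389.6034 − 196.403840 = 193.199560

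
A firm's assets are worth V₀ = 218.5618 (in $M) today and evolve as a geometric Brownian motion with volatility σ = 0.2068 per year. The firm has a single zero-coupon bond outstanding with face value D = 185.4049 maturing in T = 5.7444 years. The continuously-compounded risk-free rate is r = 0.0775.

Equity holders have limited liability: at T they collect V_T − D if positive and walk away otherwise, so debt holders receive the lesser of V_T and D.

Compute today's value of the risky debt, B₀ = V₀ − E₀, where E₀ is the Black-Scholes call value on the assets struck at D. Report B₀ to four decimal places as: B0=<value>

d₁ = [ln(V₀/D) + (r + σ²/2)T] / (σ√T)
   = [ln(218.5618/185.4049) + (0.0775 + 0.5·0.2068²)·5.7444] / (0.2068·√5.7444)
   = [0.164527 + 0.568024] / 0.495647 = 1.477968
d₂ = d₁ − σ√T = 1.477968 − 0.495647 = 0.982320
N(d₁) = 0.930292,  N(d₂) = 0.837029,  e^(−rT) = 0.640702
E₀ = V₀·N(d₁) − D·e^(−rT)·N(d₂)
   = 218.5618·0.930292 − 185.4049·0.640702·0.837029 = 103.896190
B₀ = V₀ − E₀ = 218.5618 − 103.896190 = 114.665610

B0=114.6656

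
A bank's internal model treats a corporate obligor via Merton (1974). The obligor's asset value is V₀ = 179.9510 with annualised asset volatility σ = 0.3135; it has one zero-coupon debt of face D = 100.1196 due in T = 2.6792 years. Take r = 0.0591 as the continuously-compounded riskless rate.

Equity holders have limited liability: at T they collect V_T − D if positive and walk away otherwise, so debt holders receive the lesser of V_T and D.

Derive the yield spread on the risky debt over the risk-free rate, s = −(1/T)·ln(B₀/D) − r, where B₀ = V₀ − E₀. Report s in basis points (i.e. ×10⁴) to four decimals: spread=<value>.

spread=89.9175

d₁ = [ln(V₀/D) + (r + σ²/2)T] / (σ√T)
   = [ln(179.9510/100.1196) + (0.0591 + 0.5·0.3135²)·2.6792] / (0.3135·√2.6792)
   = [0.586319 + 0.290000] / 0.513145 = 1.707741
d₂ = d₁ − σ√T = 1.707741 − 0.513145 = 1.194596
N(d₁) = 0.956158,  N(d₂) = 0.883878,  e^(−rT) = 0.853559
E₀ = V₀·N(d₁) − D·e^(−rT)·N(d₂)
   = 179.9510·0.956158 − 100.1196·0.853559·0.883878 = 96.527165
B₀ = V₀ − E₀ = 179.9510 − 96.527165 = 83.423835
spread = −(1/T)·ln(B₀/D) − r = −(1/2.6792)·ln(83.423835/100.1196) − 0.0591 = 0.00899175
in basis points: 0.00899175 × 10⁴ = 89.9175 bp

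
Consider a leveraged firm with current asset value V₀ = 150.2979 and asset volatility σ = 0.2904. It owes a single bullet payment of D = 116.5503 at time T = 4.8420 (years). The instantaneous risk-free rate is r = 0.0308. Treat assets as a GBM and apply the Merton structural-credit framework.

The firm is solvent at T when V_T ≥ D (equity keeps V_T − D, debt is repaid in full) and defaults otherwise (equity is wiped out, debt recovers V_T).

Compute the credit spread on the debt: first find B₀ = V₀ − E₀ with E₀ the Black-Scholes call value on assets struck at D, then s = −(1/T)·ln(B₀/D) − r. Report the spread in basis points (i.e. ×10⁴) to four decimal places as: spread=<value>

spread=268.3379

d₁ = [ln(V₀/D) + (r + σ²/2)T] / (σ√T)
   = [ln(150.2979/116.5503) + (0.0308 + 0.5·0.2904²)·4.8420] / (0.2904·√4.8420)
   = [0.254296 + 0.353302] / 0.639012 = 0.950840
d₂ = d₁ − σ√T = 0.950840 − 0.639012 = 0.311828
N(d₁) = 0.829157,  N(d₂) = 0.622414,  e^(−rT) = 0.861454
E₀ = V₀·N(d₁) − D·e^(−rT)·N(d₂)
   = 150.2979·0.829157 − 116.5503·0.861454·0.622414 = 62.128486
B₀ = V₀ − E₀ = 150.2979 − 62.128486 = 88.169414
spread = −(1/T)·ln(B₀/D) − r = −(1/4.8420)·ln(88.169414/116.5503) − 0.0308 = 0.02683379
in basis points: 0.02683379 × 10⁴ = 268.3379 bp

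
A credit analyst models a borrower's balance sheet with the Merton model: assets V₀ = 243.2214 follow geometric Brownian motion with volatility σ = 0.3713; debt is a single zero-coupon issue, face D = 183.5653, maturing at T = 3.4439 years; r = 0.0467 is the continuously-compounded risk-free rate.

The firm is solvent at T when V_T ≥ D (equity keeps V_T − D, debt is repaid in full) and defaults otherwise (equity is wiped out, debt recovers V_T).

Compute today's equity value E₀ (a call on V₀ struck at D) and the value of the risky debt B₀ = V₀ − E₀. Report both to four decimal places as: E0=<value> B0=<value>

d₁ = [ln(V₀/D) + (r + σ²/2)T] / (σ√T)
   = [ln(243.2214/183.5653) + (0.0467 + 0.5·0.3713²)·3.4439] / (0.3713·√3.4439)
   = [0.281402 + 0.398225] / 0.689049 = 0.986325
d₂ = d₁ − σ√T = 0.986325 − 0.689049 = 0.297275
N(d₁) = 0.838013,  N(d₂) = 0.616872,  e^(−rT) = 0.851437
E₀ = V₀·N(d₁) − D·e^(−rT)·N(d₂)
   = 243.2214·0.838013 − 183.5653·0.851437·0.616872 = 107.409196
B₀ = V₀ − E₀ = 243.2214 − 107.409196 = 135.812204

E0=107.4092 B0=135.8122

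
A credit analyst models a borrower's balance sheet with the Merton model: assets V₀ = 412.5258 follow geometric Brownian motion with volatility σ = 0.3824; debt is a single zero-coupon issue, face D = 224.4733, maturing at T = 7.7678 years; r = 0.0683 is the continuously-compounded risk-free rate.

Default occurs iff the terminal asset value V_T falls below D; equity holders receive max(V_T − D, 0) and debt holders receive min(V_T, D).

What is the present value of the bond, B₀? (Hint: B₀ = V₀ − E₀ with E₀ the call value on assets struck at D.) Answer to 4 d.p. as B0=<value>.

B0=115.4941

d₁ = [ln(V₀/D) + (r + σ²/2)T] / (σ√T)
   = [ln(412.5258/224.4733) + (0.0683 + 0.5·0.3824²)·7.7678] / (0.3824·√7.7678)
   = [0.608542 + 1.098483] / 1.065778 = 1.601669
d₂ = d₁ − σ√T = 1.601669 − 1.065778 = 0.535891
N(d₁) = 0.945386,  N(d₂) = 0.703983,  e^(−rT) = 0.588287
E₀ = V₀·N(d₁) − D·e^(−rT)·N(d₂)
   = 412.5258·0.945386 − 224.4733·0.588287·0.703983 = 297.031710
B₀ = V₀ − E₀ = 412.5258 − 297.031710 = 115.494090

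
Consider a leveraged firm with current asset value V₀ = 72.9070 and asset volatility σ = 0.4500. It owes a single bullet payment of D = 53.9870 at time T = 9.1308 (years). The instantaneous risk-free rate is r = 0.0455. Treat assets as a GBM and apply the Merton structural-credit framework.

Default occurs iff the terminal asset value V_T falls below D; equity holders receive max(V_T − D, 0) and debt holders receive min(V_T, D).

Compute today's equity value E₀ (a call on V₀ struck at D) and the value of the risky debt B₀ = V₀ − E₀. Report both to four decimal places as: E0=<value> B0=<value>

d₁ = [ln(V₀/D) + (r + σ²/2)T] / (σ√T)
   = [ln(72.9070/53.9870) + (0.0455 + 0.5·0.4500²)·9.1308] / (0.4500·√9.1308)
   = [0.300441 + 1.339945] / 1.359775 = 1.206366
d₂ = d₁ − σ√T = 1.206366 − 1.359775 = -0.153408
N(d₁) = 0.886162,  N(d₂) = 0.439038,  e^(−rT) = 0.660042
E₀ = V₀·N(d₁) − D·e^(−rT)·N(d₂)
   = 72.9070·0.886162 − 53.9870·0.660042·0.439038 = 48.962848
B₀ = V₀ − E₀ = 72.9070 − 48.962848 = 23.944152

E0=48.9628 B0=23.9442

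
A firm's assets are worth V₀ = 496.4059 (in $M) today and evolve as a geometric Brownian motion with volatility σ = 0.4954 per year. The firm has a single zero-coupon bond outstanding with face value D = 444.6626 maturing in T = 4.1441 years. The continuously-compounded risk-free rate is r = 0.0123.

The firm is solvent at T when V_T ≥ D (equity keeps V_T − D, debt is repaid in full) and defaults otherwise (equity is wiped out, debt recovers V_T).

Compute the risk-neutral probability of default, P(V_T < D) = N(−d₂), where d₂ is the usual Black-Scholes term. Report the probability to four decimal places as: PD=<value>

d₁ = [ln(V₀/D) + (r + σ²/2)T] / (σ√T)
   = [ln(496.4059/444.6626) + (0.0123 + 0.5·0.4954²)·4.1441] / (0.4954·√4.1441)
   = [0.110078 + 0.559497] / 1.008489 = 0.663939
d₂ = d₁ − σ√T = 0.663939 − 1.008489 = -0.344549
risk-neutral PD = N(−d₂) = N(0.344549) = 0.634783

PD=0.6348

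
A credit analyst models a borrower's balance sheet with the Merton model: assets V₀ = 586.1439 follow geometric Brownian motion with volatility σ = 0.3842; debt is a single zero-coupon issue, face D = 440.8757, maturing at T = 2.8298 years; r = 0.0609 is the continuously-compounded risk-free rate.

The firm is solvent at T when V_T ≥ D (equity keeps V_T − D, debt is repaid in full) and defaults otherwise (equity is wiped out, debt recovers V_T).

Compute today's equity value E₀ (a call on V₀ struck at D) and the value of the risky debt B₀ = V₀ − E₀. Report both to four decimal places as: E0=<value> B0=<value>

d₁ = [ln(V₀/D) + (r + σ²/2)T] / (σ√T)
   = [ln(586.1439/440.8757) + (0.0609 + 0.5·0.3842²)·2.8298] / (0.3842·√2.8298)
   = [0.284802 + 0.381188] / 0.646302 = 1.030463
d₂ = d₁ − σ√T = 1.030463 − 0.646302 = 0.384162
N(d₁) = 0.848604,  N(d₂) = 0.649571,  e^(−rT) = 0.841697
E₀ = V₀·N(d₁) − D·e^(−rT)·N(d₂)
   = 586.1439·0.848604 − 440.8757·0.841697·0.649571 = 256.358669
B₀ = V₀ − E₀ = 586.1439 − 256.358669 = 329.785231

E0=256.3587 B0=329.7852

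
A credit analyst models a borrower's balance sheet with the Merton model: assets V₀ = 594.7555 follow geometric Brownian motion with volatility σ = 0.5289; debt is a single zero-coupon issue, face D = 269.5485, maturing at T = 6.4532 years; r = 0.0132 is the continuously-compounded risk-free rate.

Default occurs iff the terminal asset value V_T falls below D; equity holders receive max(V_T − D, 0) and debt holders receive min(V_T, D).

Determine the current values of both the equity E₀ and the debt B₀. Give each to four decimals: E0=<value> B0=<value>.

d₁ = [ln(V₀/D) + (r + σ²/2)T] / (σ√T)
   = [ln(594.7555/269.5485) + (0.0132 + 0.5·0.5289²)·6.4532] / (0.5289·√6.4532)
   = [0.791402 + 0.987776] / 1.343573 = 1.324214
d₂ = d₁ − σ√T = 1.324214 − 1.343573 = -0.019358
N(d₁) = 0.907284,  N(d₂) = 0.492278,  e^(−rT) = 0.918345
E₀ = V₀·N(d₁) − D·e^(−rT)·N(d₂)
   = 594.7555·0.907284 − 269.5485·0.918345·0.492278 = 417.754517
B₀ = V₀ − E₀ = 594.7555 − 417.754517 = 177.000983

E0=417.7545 B0=177.0010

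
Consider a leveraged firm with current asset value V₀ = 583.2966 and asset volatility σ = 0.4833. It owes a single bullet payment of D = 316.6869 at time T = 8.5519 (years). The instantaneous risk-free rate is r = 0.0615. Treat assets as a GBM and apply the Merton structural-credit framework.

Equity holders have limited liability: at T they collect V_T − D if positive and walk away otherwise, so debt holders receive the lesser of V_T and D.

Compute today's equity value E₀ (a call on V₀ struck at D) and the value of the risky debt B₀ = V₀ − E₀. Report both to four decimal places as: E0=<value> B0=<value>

E0=444.2916 B0=139.0050

d₁ = [ln(V₀/D) + (r + σ²/2)T] / (σ√T)
   = [ln(583.2966/316.6869) + (0.0615 + 0.5·0.4833²)·8.5519] / (0.4833·√8.5519)
   = [0.610782 + 1.524714] / 1.413345 = 1.510952
d₂ = d₁ − σ√T = 1.510952 − 1.413345 = 0.097607
N(d₁) = 0.934600,  N(d₂) = 0.538878,  e^(−rT) = 0.590998
E₀ = V₀·N(d₁) − D·e^(−rT)·N(d₂)
   = 583.2966·0.934600 − 316.6869·0.590998·0.538878 = 444.291617
B₀ = V₀ − E₀ = 583.2966 − 444.291617 = 139.004983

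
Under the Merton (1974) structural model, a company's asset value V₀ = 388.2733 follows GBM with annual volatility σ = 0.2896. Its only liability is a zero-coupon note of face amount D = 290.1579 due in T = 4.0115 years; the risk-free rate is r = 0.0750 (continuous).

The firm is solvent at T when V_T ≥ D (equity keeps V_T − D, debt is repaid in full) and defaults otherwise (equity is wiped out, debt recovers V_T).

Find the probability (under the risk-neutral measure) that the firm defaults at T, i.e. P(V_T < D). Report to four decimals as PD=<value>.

d₁ = [ln(V₀/D) + (r + σ²/2)T] / (σ√T)
   = [ln(388.2733/290.1579) + (0.0750 + 0.5·0.2896²)·4.0115] / (0.2896·√4.0115)
   = [0.291284 + 0.469081] / 0.580032 = 1.310902
d₂ = d₁ − σ√T = 1.310902 − 0.580032 = 0.730870
risk-neutral PD = N(−d₂) = N(-0.730870) = 0.232429

PD=0.2324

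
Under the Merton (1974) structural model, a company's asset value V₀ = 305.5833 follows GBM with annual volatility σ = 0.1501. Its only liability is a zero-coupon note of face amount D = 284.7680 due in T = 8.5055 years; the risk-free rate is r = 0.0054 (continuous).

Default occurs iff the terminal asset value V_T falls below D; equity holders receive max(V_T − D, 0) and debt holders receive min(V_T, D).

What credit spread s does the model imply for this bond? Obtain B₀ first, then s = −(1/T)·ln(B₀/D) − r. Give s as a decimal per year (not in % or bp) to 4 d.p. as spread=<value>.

d₁ = [ln(V₀/D) + (r + σ²/2)T] / (σ√T)
   = [ln(305.5833/284.7680) + (0.0054 + 0.5·0.1501²)·8.5055] / (0.1501·√8.5055)
   = [0.070548 + 0.141744] / 0.437754 = 0.484956
d₂ = d₁ − σ√T = 0.484956 − 0.437754 = 0.047202
N(d₁) = 0.686146,  N(d₂) = 0.518824,  e^(−rT) = 0.955109
E₀ = V₀·N(d₁) − D·e^(−rT)·N(d₂)
   = 305.5833·0.686146 − 284.7680·0.955109·0.518824 = 68.562821
B₀ = V₀ − E₀ = 305.5833 − 68.562821 = 237.020479
spread = −(1/T)·ln(B₀/D) − r = −(1/8.5055)·ln(237.020479/284.7680) − 0.0054 = 0.01617760

spread=0.0162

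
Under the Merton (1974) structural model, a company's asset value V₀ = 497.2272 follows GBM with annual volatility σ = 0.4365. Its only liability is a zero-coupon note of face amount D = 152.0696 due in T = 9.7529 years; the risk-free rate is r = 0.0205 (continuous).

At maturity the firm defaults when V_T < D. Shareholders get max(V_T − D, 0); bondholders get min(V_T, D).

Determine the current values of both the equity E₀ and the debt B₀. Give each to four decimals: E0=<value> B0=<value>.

E0=396.3920 B0=100.8352

d₁ = [ln(V₀/D) + (r + σ²/2)T] / (σ√T)
   = [ln(497.2272/152.0696) + (0.0205 + 0.5·0.4365²)·9.7529] / (0.4365·√9.7529)
   = [1.184709 + 1.129055] / 1.363173 = 1.697337
d₂ = d₁ − σ√T = 1.697337 − 1.363173 = 0.334163
N(d₁) = 0.955183,  N(d₂) = 0.630872,  e^(−rT) = 0.818784
E₀ = V₀·N(d₁) − D·e^(−rT)·N(d₂)
   = 497.2272·0.955183 − 152.0696·0.818784·0.630872 = 396.391964
B₀ = V₀ − E₀ = 497.2272 − 396.391964 = 100.835236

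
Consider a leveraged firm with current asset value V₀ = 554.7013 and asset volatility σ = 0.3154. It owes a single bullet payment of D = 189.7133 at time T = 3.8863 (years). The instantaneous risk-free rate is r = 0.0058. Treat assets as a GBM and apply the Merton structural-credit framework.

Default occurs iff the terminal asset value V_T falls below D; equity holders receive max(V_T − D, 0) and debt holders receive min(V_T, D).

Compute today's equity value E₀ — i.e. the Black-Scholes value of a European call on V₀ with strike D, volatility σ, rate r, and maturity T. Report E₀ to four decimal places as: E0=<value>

d₁ = [ln(V₀/D) + (r + σ²/2)T] / (σ√T)
   = [ln(554.7013/189.7133) + (0.0058 + 0.5·0.3154²)·3.8863] / (0.3154·√3.8863)
   = [1.072916 + 0.215840] / 0.621770 = 2.072720
d₂ = d₁ − σ√T = 2.072720 − 0.621770 = 1.450950
N(d₁) = 0.980901,  N(d₂) = 0.926603,  e^(−rT) = 0.977712
E₀ = V₀·N(d₁) − D·e^(−rT)·N(d₂)
   = 554.7013·0.980901 − 189.7133·0.977712·0.926603 = 372.236088

E0=372.2361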